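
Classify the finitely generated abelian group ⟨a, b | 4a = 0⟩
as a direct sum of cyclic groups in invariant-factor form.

rank_ℚ(R)=1; free=2−1=1
SNF(R) diag = [4] → torsion [4]

Answer: M ≅ ℤ^1 ⊕ ℤ/4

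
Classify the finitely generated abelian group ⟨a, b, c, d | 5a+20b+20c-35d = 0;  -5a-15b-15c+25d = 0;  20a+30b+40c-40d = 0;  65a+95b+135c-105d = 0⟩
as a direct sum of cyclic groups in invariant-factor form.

rank_ℚ(R)=4; free=4−4=0
SNF(R) diag = [5, 5, 10, 20] → torsion [5, 5, 10, 20]

Answer: M ≅ ℤ/5 ⊕ ℤ/5 ⊕ ℤ/10 ⊕ ℤ/20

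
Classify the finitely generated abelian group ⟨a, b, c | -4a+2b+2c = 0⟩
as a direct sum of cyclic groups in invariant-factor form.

Answer: M ≅ ℤ^2 ⊕ ℤ/2

Derivation:
rank_ℚ(R)=1; free=3−1=2
SNF(R) diag = [2] → torsion [2]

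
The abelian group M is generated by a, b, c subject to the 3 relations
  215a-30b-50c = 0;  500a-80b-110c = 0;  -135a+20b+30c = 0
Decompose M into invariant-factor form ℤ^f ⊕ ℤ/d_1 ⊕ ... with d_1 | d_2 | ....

Answer: M ≅ ℤ/5 ⊕ ℤ/10 ⊕ ℤ/30

Derivation:
rank_ℚ(R)=3; free=3−3=0
SNF(R) diag = [5, 10, 30] → torsion [5, 10, 30]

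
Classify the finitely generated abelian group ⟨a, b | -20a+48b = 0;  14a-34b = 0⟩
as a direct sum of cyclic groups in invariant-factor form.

Answer: M ≅ ℤ/2 ⊕ ℤ/4

Derivation:
rank_ℚ(R)=2; free=2−2=0
SNF(R) diag = [2, 4] → torsion [2, 4]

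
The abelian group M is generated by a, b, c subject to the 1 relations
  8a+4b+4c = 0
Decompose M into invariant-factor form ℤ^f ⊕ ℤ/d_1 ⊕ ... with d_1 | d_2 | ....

Answer: M ≅ ℤ^2 ⊕ ℤ/4

Derivation:
rank_ℚ(R)=1; free=3−1=2
SNF(R) diag = [4] → torsion [4]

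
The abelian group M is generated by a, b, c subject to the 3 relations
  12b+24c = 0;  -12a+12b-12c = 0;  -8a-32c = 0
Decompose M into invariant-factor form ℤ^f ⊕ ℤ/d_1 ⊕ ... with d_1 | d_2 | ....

rank_ℚ(R)=3; free=3−3=0
SNF(R) diag = [4, 12, 24] → torsion [4, 12, 24]

Answer: M ≅ ℤ/4 ⊕ ℤ/12 ⊕ ℤ/24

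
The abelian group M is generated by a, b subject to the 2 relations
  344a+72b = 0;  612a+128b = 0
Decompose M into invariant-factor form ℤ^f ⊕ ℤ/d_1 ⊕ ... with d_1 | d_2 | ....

rank_ℚ(R)=2; free=2−2=0
SNF(R) diag = [4, 8] → torsion [4, 8]

Answer: M ≅ ℤ/4 ⊕ ℤ/8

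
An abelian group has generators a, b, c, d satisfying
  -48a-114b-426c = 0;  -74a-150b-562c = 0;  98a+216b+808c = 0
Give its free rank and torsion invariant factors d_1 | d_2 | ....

rank_ℚ(R)=3; free=4−3=1
SNF(R) diag = [2, 6, 12] → torsion [2, 6, 12]

Answer: M ≅ ℤ^1 ⊕ ℤ/2 ⊕ ℤ/6 ⊕ ℤ/12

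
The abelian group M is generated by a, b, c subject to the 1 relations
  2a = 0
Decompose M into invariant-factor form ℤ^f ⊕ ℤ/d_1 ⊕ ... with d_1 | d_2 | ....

Answer: M ≅ ℤ^2 ⊕ ℤ/2

Derivation:
rank_ℚ(R)=1; free=3−1=2
SNF(R) diag = [2] → torsion [2]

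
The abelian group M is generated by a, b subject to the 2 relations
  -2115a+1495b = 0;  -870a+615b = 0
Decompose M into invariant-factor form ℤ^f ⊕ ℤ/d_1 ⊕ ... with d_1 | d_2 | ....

Answer: M ≅ ℤ/5 ⊕ ℤ/15

Derivation:
rank_ℚ(R)=2; free=2−2=0
SNF(R) diag = [5, 15] → torsion [5, 15]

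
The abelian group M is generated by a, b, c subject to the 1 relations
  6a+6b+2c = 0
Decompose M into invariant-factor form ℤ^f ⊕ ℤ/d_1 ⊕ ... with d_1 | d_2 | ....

rank_ℚ(R)=1; free=3−1=2
SNF(R) diag = [2] → torsion [2]

Answer: M ≅ ℤ^2 ⊕ ℤ/2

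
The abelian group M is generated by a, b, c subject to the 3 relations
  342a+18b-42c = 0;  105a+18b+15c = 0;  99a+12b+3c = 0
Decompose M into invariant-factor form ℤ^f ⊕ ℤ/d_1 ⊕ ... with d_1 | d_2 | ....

Answer: M ≅ ℤ/3 ⊕ ℤ/6 ⊕ ℤ/6

Derivation:
rank_ℚ(R)=3; free=3−3=0
SNF(R) diag = [3, 6, 6] → torsion [3, 6, 6]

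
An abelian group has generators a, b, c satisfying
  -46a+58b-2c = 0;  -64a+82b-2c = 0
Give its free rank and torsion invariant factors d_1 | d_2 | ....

rank_ℚ(R)=2; free=3−2=1
SNF(R) diag = [2, 6] → torsion [2, 6]

Answer: M ≅ ℤ^1 ⊕ ℤ/2 ⊕ ℤ/6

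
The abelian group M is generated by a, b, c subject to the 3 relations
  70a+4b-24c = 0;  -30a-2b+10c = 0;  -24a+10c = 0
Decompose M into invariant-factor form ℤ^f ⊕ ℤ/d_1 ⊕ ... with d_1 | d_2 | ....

Answer: M ≅ ℤ/2 ⊕ ℤ/2 ⊕ ℤ/2

Derivation:
rank_ℚ(R)=3; free=3−3=0
SNF(R) diag = [2, 2, 2] → torsion [2, 2, 2]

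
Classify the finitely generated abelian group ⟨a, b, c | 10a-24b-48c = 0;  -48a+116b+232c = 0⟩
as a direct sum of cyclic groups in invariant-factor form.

Answer: M ≅ ℤ^1 ⊕ ℤ/2 ⊕ ℤ/4

Derivation:
rank_ℚ(R)=2; free=3−2=1
SNF(R) diag = [2, 4] → torsion [2, 4]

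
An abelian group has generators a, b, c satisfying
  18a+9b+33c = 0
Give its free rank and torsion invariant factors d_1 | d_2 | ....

rank_ℚ(R)=1; free=3−1=2
SNF(R) diag = [3] → torsion [3]

Answer: M ≅ ℤ^2 ⊕ ℤ/3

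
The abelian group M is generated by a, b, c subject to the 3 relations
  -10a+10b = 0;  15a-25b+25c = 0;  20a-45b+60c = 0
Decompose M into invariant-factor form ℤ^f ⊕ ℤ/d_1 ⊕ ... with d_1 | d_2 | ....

Answer: M ≅ ℤ/5 ⊕ ℤ/5 ⊕ ℤ/10

Derivation:
rank_ℚ(R)=3; free=3−3=0
SNF(R) diag = [5, 5, 10] → torsion [5, 5, 10]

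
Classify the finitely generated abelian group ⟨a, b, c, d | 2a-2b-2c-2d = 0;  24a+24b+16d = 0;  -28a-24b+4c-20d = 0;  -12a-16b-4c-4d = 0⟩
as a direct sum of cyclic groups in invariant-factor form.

Answer: M ≅ ℤ/2 ⊕ ℤ/4 ⊕ ℤ/8 ⊕ ℤ/8

Derivation:
rank_ℚ(R)=4; free=4−4=0
SNF(R) diag = [2, 4, 8, 8] → torsion [2, 4, 8, 8]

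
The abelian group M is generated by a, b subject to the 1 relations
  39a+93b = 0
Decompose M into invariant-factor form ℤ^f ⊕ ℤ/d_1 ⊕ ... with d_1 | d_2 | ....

Answer: M ≅ ℤ^1 ⊕ ℤ/3

Derivation:
rank_ℚ(R)=1; free=2−1=1
SNF(R) diag = [3] → torsion [3]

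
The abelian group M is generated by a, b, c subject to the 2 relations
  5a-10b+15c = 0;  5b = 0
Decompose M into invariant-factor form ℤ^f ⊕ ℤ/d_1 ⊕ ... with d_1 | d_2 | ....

Answer: M ≅ ℤ^1 ⊕ ℤ/5 ⊕ ℤ/5

Derivation:
rank_ℚ(R)=2; free=3−2=1
SNF(R) diag = [5, 5] → torsion [5, 5]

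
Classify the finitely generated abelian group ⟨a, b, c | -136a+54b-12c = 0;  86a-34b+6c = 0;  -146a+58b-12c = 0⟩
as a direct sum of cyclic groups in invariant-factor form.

rank_ℚ(R)=3; free=3−3=0
SNF(R) diag = [2, 2, 6] → torsion [2, 2, 6]

Answer: M ≅ ℤ/2 ⊕ ℤ/2 ⊕ ℤ/6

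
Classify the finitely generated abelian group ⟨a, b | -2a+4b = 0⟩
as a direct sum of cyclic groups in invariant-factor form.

rank_ℚ(R)=1; free=2−1=1
SNF(R) diag = [2] → torsion [2]

Answer: M ≅ ℤ^1 ⊕ ℤ/2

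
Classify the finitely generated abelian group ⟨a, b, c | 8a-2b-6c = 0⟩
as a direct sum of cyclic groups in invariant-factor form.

Answer: M ≅ ℤ^2 ⊕ ℤ/2

Derivation:
rank_ℚ(R)=1; free=3−1=2
SNF(R) diag = [2] → torsion [2]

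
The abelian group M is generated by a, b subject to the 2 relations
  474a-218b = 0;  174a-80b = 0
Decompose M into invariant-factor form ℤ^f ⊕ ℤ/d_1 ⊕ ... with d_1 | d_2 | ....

rank_ℚ(R)=2; free=2−2=0
SNF(R) diag = [2, 6] → torsion [2, 6]

Answer: M ≅ ℤ/2 ⊕ ℤ/6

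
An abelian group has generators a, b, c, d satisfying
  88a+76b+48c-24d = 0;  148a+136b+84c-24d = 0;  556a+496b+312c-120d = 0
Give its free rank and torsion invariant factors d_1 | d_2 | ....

rank_ℚ(R)=3; free=4−3=1
SNF(R) diag = [4, 12, 36] → torsion [4, 12, 36]

Answer: M ≅ ℤ^1 ⊕ ℤ/4 ⊕ ℤ/12 ⊕ ℤ/36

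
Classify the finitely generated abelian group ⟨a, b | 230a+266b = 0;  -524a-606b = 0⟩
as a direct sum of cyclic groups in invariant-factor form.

Answer: M ≅ ℤ/2 ⊕ ℤ/2

Derivation:
rank_ℚ(R)=2; free=2−2=0
SNF(R) diag = [2, 2] → torsion [2, 2]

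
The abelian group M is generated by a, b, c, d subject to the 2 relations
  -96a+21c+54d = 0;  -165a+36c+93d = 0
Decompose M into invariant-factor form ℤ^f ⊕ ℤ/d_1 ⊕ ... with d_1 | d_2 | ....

rank_ℚ(R)=2; free=4−2=2
SNF(R) diag = [3, 3] → torsion [3, 3]

Answer: M ≅ ℤ^2 ⊕ ℤ/3 ⊕ ℤ/3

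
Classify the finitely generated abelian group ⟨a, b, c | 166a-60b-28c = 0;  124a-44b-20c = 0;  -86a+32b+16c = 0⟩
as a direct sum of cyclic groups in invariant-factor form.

Answer: M ≅ ℤ/2 ⊕ ℤ/4 ⊕ ℤ/8

Derivation:
rank_ℚ(R)=3; free=3−3=0
SNF(R) diag = [2, 4, 8] → torsion [2, 4, 8]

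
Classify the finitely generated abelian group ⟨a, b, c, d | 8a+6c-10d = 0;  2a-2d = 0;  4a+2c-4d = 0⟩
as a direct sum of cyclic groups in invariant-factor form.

Answer: M ≅ ℤ^1 ⊕ ℤ/2 ⊕ ℤ/2 ⊕ ℤ/2

Derivation:
rank_ℚ(R)=3; free=4−3=1
SNF(R) diag = [2, 2, 2] → torsion [2, 2, 2]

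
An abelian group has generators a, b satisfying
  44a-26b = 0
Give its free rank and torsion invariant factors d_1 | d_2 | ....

rank_ℚ(R)=1; free=2−1=1
SNF(R) diag = [2] → torsion [2]

Answer: M ≅ ℤ^1 ⊕ ℤ/2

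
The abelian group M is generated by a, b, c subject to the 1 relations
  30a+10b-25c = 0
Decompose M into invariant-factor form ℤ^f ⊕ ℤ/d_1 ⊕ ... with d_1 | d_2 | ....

Answer: M ≅ ℤ^2 ⊕ ℤ/5

Derivation:
rank_ℚ(R)=1; free=3−1=2
SNF(R) diag = [5] → torsion [5]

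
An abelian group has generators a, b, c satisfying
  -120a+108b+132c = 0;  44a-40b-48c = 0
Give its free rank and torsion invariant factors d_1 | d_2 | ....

rank_ℚ(R)=2; free=3−2=1
SNF(R) diag = [4, 12] → torsion [4, 12]

Answer: M ≅ ℤ^1 ⊕ ℤ/4 ⊕ ℤ/12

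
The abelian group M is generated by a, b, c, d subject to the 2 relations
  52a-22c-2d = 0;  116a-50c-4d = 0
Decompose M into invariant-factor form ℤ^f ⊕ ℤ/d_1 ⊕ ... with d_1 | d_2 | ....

rank_ℚ(R)=2; free=4−2=2
SNF(R) diag = [2, 6] → torsion [2, 6]

Answer: M ≅ ℤ^2 ⊕ ℤ/2 ⊕ ℤ/6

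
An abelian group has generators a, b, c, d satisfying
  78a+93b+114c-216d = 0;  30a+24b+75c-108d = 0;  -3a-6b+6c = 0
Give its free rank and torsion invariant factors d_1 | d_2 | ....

rank_ℚ(R)=3; free=4−3=1
SNF(R) diag = [3, 9, 27] → torsion [3, 9, 27]

Answer: M ≅ ℤ^1 ⊕ ℤ/3 ⊕ ℤ/9 ⊕ ℤ/27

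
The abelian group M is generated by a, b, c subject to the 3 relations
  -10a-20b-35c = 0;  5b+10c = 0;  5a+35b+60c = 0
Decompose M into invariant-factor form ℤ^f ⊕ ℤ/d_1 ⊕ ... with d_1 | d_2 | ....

rank_ℚ(R)=3; free=3−3=0
SNF(R) diag = [5, 5, 15] → torsion [5, 5, 15]

Answer: M ≅ ℤ/5 ⊕ ℤ/5 ⊕ ℤ/15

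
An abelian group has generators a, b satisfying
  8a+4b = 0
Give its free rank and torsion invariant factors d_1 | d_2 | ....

Answer: M ≅ ℤ^1 ⊕ ℤ/4

Derivation:
rank_ℚ(R)=1; free=2−1=1
SNF(R) diag = [4] → torsion [4]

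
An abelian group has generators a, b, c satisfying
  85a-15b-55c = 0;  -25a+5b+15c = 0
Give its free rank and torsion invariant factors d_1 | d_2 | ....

rank_ℚ(R)=2; free=3−2=1
SNF(R) diag = [5, 10] → torsion [5, 10]

Answer: M ≅ ℤ^1 ⊕ ℤ/5 ⊕ ℤ/10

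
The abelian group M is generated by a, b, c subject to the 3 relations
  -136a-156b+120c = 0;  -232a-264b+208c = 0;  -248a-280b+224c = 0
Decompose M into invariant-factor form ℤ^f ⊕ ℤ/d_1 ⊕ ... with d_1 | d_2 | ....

Answer: M ≅ ℤ/4 ⊕ ℤ/8 ⊕ ℤ/16

Derivation:
rank_ℚ(R)=3; free=3−3=0
SNF(R) diag = [4, 8, 16] → torsion [4, 8, 16]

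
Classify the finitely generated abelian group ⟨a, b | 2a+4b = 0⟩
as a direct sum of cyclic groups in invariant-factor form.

Answer: M ≅ ℤ^1 ⊕ ℤ/2

Derivation:
rank_ℚ(R)=1; free=2−1=1
SNF(R) diag = [2] → torsion [2]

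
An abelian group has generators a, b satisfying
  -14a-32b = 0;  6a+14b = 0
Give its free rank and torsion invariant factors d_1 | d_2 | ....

Answer: M ≅ ℤ/2 ⊕ ℤ/2

Derivation:
rank_ℚ(R)=2; free=2−2=0
SNF(R) diag = [2, 2] → torsion [2, 2]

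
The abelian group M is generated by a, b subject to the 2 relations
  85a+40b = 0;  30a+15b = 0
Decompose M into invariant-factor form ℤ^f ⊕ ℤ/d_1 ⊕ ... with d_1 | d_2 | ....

Answer: M ≅ ℤ/5 ⊕ ℤ/15

Derivation:
rank_ℚ(R)=2; free=2−2=0
SNF(R) diag = [5, 15] → torsion [5, 15]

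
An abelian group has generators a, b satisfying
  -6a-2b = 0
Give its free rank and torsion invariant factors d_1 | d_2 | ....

rank_ℚ(R)=1; free=2−1=1
SNF(R) diag = [2] → torsion [2]

Answer: M ≅ ℤ^1 ⊕ ℤ/2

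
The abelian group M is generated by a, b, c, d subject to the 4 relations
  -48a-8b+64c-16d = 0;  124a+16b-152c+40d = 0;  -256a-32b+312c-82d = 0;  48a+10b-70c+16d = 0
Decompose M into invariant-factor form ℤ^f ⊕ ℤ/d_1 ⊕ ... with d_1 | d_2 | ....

Answer: M ≅ ℤ/2 ⊕ ℤ/2 ⊕ ℤ/4 ⊕ ℤ/8

Derivation:
rank_ℚ(R)=4; free=4−4=0
SNF(R) diag = [2, 2, 4, 8] → torsion [2, 2, 4, 8]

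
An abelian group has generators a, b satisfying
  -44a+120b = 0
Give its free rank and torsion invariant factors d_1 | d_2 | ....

Answer: M ≅ ℤ^1 ⊕ ℤ/4

Derivation:
rank_ℚ(R)=1; free=2−1=1
SNF(R) diag = [4] → torsion [4]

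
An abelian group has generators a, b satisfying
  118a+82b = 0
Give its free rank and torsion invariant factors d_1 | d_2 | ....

rank_ℚ(R)=1; free=2−1=1
SNF(R) diag = [2] → torsion [2]

Answer: M ≅ ℤ^1 ⊕ ℤ/2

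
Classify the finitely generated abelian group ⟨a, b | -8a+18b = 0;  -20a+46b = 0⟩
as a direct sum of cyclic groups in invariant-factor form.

rank_ℚ(R)=2; free=2−2=0
SNF(R) diag = [2, 4] → torsion [2, 4]

Answer: M ≅ ℤ/2 ⊕ ℤ/4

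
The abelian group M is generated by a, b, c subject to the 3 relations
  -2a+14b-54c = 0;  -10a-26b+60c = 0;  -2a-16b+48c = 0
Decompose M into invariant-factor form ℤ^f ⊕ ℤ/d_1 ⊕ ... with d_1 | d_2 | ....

rank_ℚ(R)=3; free=3−3=0
SNF(R) diag = [2, 6, 18] → torsion [2, 6, 18]

Answer: M ≅ ℤ/2 ⊕ ℤ/6 ⊕ ℤ/18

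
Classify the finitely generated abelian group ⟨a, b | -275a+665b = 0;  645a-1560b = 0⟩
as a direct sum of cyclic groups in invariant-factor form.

Answer: M ≅ ℤ/5 ⊕ ℤ/15

Derivation:
rank_ℚ(R)=2; free=2−2=0
SNF(R) diag = [5, 15] → torsion [5, 15]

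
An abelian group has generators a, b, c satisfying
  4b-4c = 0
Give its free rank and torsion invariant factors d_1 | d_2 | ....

Answer: M ≅ ℤ^2 ⊕ ℤ/4

Derivation:
rank_ℚ(R)=1; free=3−1=2
SNF(R) diag = [4] → torsion [4]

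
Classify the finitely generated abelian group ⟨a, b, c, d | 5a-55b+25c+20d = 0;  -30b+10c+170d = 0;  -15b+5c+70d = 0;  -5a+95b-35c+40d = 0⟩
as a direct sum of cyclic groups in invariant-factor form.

Answer: M ≅ ℤ/5 ⊕ ℤ/5 ⊕ ℤ/10 ⊕ ℤ/30

Derivation:
rank_ℚ(R)=4; free=4−4=0
SNF(R) diag = [5, 5, 10, 30] → torsion [5, 5, 10, 30]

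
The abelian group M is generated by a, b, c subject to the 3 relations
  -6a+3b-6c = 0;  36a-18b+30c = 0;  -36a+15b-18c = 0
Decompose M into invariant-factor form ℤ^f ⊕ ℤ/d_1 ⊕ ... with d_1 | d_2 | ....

rank_ℚ(R)=3; free=3−3=0
SNF(R) diag = [3, 6, 6] → torsion [3, 6, 6]

Answer: M ≅ ℤ/3 ⊕ ℤ/6 ⊕ ℤ/6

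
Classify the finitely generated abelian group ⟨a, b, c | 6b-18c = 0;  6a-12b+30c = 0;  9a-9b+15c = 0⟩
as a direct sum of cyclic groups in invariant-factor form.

Answer: M ≅ ℤ/3 ⊕ ℤ/6 ⊕ ℤ/6

Derivation:
rank_ℚ(R)=3; free=3−3=0
SNF(R) diag = [3, 6, 6] → torsion [3, 6, 6]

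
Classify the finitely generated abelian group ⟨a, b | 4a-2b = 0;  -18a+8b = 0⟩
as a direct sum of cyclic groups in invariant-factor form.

Answer: M ≅ ℤ/2 ⊕ ℤ/2

Derivation:
rank_ℚ(R)=2; free=2−2=0
SNF(R) diag = [2, 2] → torsion [2, 2]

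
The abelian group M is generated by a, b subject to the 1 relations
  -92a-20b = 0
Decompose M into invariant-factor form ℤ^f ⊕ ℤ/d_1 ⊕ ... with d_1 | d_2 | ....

Answer: M ≅ ℤ^1 ⊕ ℤ/4

Derivation:
rank_ℚ(R)=1; free=2−1=1
SNF(R) diag = [4] → torsion [4]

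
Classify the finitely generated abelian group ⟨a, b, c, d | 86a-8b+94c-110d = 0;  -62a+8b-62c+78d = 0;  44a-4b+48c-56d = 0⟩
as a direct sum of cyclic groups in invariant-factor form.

Answer: M ≅ ℤ^1 ⊕ ℤ/2 ⊕ ℤ/4 ⊕ ℤ/8

Derivation:
rank_ℚ(R)=3; free=4−3=1
SNF(R) diag = [2, 4, 8] → torsion [2, 4, 8]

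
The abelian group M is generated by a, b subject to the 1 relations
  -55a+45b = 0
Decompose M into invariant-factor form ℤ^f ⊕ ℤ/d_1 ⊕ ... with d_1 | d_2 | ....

rank_ℚ(R)=1; free=2−1=1
SNF(R) diag = [5] → torsion [5]

Answer: M ≅ ℤ^1 ⊕ ℤ/5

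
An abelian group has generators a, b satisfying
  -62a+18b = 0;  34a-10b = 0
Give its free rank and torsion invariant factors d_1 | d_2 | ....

Answer: M ≅ ℤ/2 ⊕ ℤ/4

Derivation:
rank_ℚ(R)=2; free=2−2=0
SNF(R) diag = [2, 4] → torsion [2, 4]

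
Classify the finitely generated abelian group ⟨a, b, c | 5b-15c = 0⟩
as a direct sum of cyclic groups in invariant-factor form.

rank_ℚ(R)=1; free=3−1=2
SNF(R) diag = [5] → torsion [5]

Answer: M ≅ ℤ^2 ⊕ ℤ/5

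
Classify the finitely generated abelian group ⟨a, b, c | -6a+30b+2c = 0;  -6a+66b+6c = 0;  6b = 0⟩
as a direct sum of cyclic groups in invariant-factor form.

Answer: M ≅ ℤ/2 ⊕ ℤ/6 ⊕ ℤ/12

Derivation:
rank_ℚ(R)=3; free=3−3=0
SNF(R) diag = [2, 6, 12] → torsion [2, 6, 12]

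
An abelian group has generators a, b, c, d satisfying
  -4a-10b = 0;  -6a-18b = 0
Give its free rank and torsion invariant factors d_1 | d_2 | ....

rank_ℚ(R)=2; free=4−2=2
SNF(R) diag = [2, 6] → torsion [2, 6]

Answer: M ≅ ℤ^2 ⊕ ℤ/2 ⊕ ℤ/6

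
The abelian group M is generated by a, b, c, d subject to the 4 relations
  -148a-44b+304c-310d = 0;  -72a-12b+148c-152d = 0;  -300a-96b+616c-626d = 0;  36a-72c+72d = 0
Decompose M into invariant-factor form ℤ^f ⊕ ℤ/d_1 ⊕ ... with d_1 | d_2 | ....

Answer: M ≅ ℤ/2 ⊕ ℤ/4 ⊕ ℤ/12 ⊕ ℤ/36

Derivation:
rank_ℚ(R)=4; free=4−4=0
SNF(R) diag = [2, 4, 12, 36] → torsion [2, 4, 12, 36]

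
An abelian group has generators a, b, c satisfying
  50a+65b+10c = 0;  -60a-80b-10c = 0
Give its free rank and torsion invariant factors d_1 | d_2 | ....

rank_ℚ(R)=2; free=3−2=1
SNF(R) diag = [5, 10] → torsion [5, 10]

Answer: M ≅ ℤ^1 ⊕ ℤ/5 ⊕ ℤ/10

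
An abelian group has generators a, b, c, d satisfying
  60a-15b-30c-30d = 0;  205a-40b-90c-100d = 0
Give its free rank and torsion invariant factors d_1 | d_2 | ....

Answer: M ≅ ℤ^2 ⊕ ℤ/5 ⊕ ℤ/15

Derivation:
rank_ℚ(R)=2; free=4−2=2
SNF(R) diag = [5, 15] → torsion [5, 15]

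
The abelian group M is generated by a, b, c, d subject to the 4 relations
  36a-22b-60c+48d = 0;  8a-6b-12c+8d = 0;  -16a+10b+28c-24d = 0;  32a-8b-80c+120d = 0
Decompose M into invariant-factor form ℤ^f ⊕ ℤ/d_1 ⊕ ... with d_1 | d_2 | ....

Answer: M ≅ ℤ/2 ⊕ ℤ/4 ⊕ ℤ/8 ⊕ ℤ/24

Derivation:
rank_ℚ(R)=4; free=4−4=0
SNF(R) diag = [2, 4, 8, 24] → torsion [2, 4, 8, 24]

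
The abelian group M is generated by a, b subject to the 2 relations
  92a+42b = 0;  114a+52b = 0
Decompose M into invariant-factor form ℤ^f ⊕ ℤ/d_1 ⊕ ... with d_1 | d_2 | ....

Answer: M ≅ ℤ/2 ⊕ ℤ/2

Derivation:
rank_ℚ(R)=2; free=2−2=0
SNF(R) diag = [2, 2] → torsion [2, 2]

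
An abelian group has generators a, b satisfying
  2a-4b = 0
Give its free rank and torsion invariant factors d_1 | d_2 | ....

rank_ℚ(R)=1; free=2−1=1
SNF(R) diag = [2] → torsion [2]

Answer: M ≅ ℤ^1 ⊕ ℤ/2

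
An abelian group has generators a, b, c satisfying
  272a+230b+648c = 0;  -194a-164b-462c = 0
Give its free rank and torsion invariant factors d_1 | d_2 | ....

rank_ℚ(R)=2; free=3−2=1
SNF(R) diag = [2, 6] → torsion [2, 6]

Answer: M ≅ ℤ^1 ⊕ ℤ/2 ⊕ ℤ/6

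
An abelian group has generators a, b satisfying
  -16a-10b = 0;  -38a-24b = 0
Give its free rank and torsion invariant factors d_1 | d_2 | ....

rank_ℚ(R)=2; free=2−2=0
SNF(R) diag = [2, 2] → torsion [2, 2]

Answer: M ≅ ℤ/2 ⊕ ℤ/2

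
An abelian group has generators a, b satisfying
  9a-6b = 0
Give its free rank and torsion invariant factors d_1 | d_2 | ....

rank_ℚ(R)=1; free=2−1=1
SNF(R) diag = [3] → torsion [3]

Answer: M ≅ ℤ^1 ⊕ ℤ/3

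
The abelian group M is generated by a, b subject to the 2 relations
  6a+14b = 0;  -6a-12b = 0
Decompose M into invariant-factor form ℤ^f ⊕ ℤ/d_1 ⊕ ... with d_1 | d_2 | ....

rank_ℚ(R)=2; free=2−2=0
SNF(R) diag = [2, 6] → torsion [2, 6]

Answer: M ≅ ℤ/2 ⊕ ℤ/6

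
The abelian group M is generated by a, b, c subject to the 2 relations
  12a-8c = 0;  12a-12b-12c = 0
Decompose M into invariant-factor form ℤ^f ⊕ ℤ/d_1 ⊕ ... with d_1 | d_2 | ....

Answer: M ≅ ℤ^1 ⊕ ℤ/4 ⊕ ℤ/12

Derivation:
rank_ℚ(R)=2; free=3−2=1
SNF(R) diag = [4, 12] → torsion [4, 12]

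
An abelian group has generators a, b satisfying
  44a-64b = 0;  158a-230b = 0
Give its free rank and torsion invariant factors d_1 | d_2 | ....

rank_ℚ(R)=2; free=2−2=0
SNF(R) diag = [2, 4] → torsion [2, 4]

Answer: M ≅ ℤ/2 ⊕ ℤ/4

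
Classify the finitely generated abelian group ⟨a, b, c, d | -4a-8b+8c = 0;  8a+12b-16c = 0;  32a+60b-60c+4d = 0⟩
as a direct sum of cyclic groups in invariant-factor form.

Answer: M ≅ ℤ^1 ⊕ ℤ/4 ⊕ ℤ/4 ⊕ ℤ/4

Derivation:
rank_ℚ(R)=3; free=4−3=1
SNF(R) diag = [4, 4, 4] → torsion [4, 4, 4]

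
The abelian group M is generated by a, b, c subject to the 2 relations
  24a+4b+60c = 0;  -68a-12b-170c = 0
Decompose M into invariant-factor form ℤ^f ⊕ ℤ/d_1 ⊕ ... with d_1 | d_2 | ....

Answer: M ≅ ℤ^1 ⊕ ℤ/2 ⊕ ℤ/4

Derivation:
rank_ℚ(R)=2; free=3−2=1
SNF(R) diag = [2, 4] → torsion [2, 4]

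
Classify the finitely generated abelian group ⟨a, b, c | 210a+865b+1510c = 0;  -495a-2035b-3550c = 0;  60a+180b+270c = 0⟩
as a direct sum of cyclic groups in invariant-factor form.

rank_ℚ(R)=3; free=3−3=0
SNF(R) diag = [5, 15, 30] → torsion [5, 15, 30]

Answer: M ≅ ℤ/5 ⊕ ℤ/15 ⊕ ℤ/30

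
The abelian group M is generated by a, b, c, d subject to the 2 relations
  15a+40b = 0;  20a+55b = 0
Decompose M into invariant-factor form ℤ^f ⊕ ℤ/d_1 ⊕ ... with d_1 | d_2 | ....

rank_ℚ(R)=2; free=4−2=2
SNF(R) diag = [5, 5] → torsion [5, 5]

Answer: M ≅ ℤ^2 ⊕ ℤ/5 ⊕ ℤ/5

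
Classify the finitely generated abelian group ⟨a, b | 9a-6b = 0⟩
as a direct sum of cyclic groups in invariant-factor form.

rank_ℚ(R)=1; free=2−1=1
SNF(R) diag = [3] → torsion [3]

Answer: M ≅ ℤ^1 ⊕ ℤ/3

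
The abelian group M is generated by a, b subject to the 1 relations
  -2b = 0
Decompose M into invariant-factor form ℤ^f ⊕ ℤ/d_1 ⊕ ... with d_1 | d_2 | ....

Answer: M ≅ ℤ^1 ⊕ ℤ/2

Derivation:
rank_ℚ(R)=1; free=2−1=1
SNF(R) diag = [2] → torsion [2]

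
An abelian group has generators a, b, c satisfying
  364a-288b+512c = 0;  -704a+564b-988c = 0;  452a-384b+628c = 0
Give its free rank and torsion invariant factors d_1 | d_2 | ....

Answer: M ≅ ℤ/4 ⊕ ℤ/12 ⊕ ℤ/36

Derivation:
rank_ℚ(R)=3; free=3−3=0
SNF(R) diag = [4, 12, 36] → torsion [4, 12, 36]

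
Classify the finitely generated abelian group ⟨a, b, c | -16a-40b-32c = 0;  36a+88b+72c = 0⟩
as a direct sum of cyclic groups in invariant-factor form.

Answer: M ≅ ℤ^1 ⊕ ℤ/4 ⊕ ℤ/8

Derivation:
rank_ℚ(R)=2; free=3−2=1
SNF(R) diag = [4, 8] → torsion [4, 8]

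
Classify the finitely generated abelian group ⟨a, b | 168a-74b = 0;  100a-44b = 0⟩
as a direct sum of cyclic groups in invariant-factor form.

rank_ℚ(R)=2; free=2−2=0
SNF(R) diag = [2, 4] → torsion [2, 4]

Answer: M ≅ ℤ/2 ⊕ ℤ/4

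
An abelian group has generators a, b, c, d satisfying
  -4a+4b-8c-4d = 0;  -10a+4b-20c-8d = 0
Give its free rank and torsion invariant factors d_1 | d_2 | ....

rank_ℚ(R)=2; free=4−2=2
SNF(R) diag = [2, 4] → torsion [2, 4]

Answer: M ≅ ℤ^2 ⊕ ℤ/2 ⊕ ℤ/4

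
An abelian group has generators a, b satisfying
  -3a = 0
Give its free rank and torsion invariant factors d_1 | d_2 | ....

Answer: M ≅ ℤ^1 ⊕ ℤ/3

Derivation:
rank_ℚ(R)=1; free=2−1=1
SNF(R) diag = [3] → torsion [3]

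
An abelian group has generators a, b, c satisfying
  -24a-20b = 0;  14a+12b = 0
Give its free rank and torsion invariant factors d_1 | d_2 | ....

rank_ℚ(R)=2; free=3−2=1
SNF(R) diag = [2, 4] → torsion [2, 4]

Answer: M ≅ ℤ^1 ⊕ ℤ/2 ⊕ ℤ/4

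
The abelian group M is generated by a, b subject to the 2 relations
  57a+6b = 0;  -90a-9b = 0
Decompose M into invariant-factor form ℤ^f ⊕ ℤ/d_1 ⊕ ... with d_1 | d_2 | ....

Answer: M ≅ ℤ/3 ⊕ ℤ/9

Derivation:
rank_ℚ(R)=2; free=2−2=0
SNF(R) diag = [3, 9] → torsion [3, 9]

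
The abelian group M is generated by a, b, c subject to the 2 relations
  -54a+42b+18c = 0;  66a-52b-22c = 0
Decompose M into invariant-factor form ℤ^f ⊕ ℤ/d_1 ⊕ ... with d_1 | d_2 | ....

rank_ℚ(R)=2; free=3−2=1
SNF(R) diag = [2, 6] → torsion [2, 6]

Answer: M ≅ ℤ^1 ⊕ ℤ/2 ⊕ ℤ/6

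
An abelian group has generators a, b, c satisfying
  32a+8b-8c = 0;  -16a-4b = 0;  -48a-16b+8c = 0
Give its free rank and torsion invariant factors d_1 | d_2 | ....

Answer: M ≅ ℤ/4 ⊕ ℤ/8 ⊕ ℤ/16

Derivation:
rank_ℚ(R)=3; free=3−3=0
SNF(R) diag = [4, 8, 16] → torsion [4, 8, 16]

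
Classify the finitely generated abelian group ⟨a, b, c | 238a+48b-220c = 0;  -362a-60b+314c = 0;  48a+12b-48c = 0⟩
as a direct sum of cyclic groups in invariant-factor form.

rank_ℚ(R)=3; free=3−3=0
SNF(R) diag = [2, 6, 12] → torsion [2, 6, 12]

Answer: M ≅ ℤ/2 ⊕ ℤ/6 ⊕ ℤ/12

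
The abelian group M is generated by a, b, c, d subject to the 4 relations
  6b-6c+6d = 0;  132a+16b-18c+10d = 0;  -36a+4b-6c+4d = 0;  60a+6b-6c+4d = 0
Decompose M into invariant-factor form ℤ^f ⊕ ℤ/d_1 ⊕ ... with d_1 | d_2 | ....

Answer: M ≅ ℤ/2 ⊕ ℤ/2 ⊕ ℤ/6 ⊕ ℤ/12

Derivation:
rank_ℚ(R)=4; free=4−4=0
SNF(R) diag = [2, 2, 6, 12] → torsion [2, 2, 6, 12]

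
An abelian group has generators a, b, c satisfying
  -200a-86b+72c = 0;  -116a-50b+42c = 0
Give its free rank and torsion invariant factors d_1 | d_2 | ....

Answer: M ≅ ℤ^1 ⊕ ℤ/2 ⊕ ℤ/6

Derivation:
rank_ℚ(R)=2; free=3−2=1
SNF(R) diag = [2, 6] → torsion [2, 6]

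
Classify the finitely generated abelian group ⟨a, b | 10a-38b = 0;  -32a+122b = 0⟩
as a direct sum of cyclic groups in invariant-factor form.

Answer: M ≅ ℤ/2 ⊕ ℤ/2

Derivation:
rank_ℚ(R)=2; free=2−2=0
SNF(R) diag = [2, 2] → torsion [2, 2]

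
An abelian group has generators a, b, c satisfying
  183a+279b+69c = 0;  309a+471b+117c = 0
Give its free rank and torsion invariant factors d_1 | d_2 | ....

rank_ℚ(R)=2; free=3−2=1
SNF(R) diag = [3, 6] → torsion [3, 6]

Answer: M ≅ ℤ^1 ⊕ ℤ/3 ⊕ ℤ/6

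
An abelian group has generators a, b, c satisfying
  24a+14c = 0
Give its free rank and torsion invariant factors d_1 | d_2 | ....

rank_ℚ(R)=1; free=3−1=2
SNF(R) diag = [2] → torsion [2]

Answer: M ≅ ℤ^2 ⊕ ℤ/2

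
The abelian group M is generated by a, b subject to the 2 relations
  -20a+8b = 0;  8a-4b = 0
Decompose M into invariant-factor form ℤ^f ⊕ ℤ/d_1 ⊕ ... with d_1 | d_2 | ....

Answer: M ≅ ℤ/4 ⊕ ℤ/4

Derivation:
rank_ℚ(R)=2; free=2−2=0
SNF(R) diag = [4, 4] → torsion [4, 4]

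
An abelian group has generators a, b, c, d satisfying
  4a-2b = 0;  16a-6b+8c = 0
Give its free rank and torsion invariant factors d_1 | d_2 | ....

rank_ℚ(R)=2; free=4−2=2
SNF(R) diag = [2, 4] → torsion [2, 4]

Answer: M ≅ ℤ^2 ⊕ ℤ/2 ⊕ ℤ/4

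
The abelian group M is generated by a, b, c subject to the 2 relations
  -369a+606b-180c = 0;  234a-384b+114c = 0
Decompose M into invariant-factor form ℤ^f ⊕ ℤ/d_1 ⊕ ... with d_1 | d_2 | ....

Answer: M ≅ ℤ^1 ⊕ ℤ/3 ⊕ ℤ/6

Derivation:
rank_ℚ(R)=2; free=3−2=1
SNF(R) diag = [3, 6] → torsion [3, 6]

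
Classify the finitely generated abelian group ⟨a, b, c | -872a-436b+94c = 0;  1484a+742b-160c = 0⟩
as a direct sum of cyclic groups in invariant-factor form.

Answer: M ≅ ℤ^1 ⊕ ℤ/2 ⊕ ℤ/6

Derivation:
rank_ℚ(R)=2; free=3−2=1
SNF(R) diag = [2, 6] → torsion [2, 6]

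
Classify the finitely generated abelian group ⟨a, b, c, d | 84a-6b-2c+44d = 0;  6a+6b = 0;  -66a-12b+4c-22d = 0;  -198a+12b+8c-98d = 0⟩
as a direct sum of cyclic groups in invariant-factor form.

Answer: M ≅ ℤ/2 ⊕ ℤ/6 ⊕ ℤ/6 ⊕ ℤ/12

Derivation:
rank_ℚ(R)=4; free=4−4=0
SNF(R) diag = [2, 6, 6, 12] → torsion [2, 6, 6, 12]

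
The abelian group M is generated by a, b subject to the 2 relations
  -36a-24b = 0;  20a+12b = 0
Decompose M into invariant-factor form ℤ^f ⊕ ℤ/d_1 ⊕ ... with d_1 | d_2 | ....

Answer: M ≅ ℤ/4 ⊕ ℤ/12

Derivation:
rank_ℚ(R)=2; free=2−2=0
SNF(R) diag = [4, 12] → torsion [4, 12]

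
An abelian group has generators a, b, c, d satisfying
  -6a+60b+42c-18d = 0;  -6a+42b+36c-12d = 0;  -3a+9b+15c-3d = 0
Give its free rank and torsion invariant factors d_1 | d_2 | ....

Answer: M ≅ ℤ^1 ⊕ ℤ/3 ⊕ ℤ/6 ⊕ ℤ/6

Derivation:
rank_ℚ(R)=3; free=4−3=1
SNF(R) diag = [3, 6, 6] → torsion [3, 6, 6]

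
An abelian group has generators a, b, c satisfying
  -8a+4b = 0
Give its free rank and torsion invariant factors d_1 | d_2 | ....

Answer: M ≅ ℤ^2 ⊕ ℤ/4

Derivation:
rank_ℚ(R)=1; free=3−1=2
SNF(R) diag = [4] → torsion [4]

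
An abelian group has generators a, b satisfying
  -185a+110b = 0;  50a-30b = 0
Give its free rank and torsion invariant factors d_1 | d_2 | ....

rank_ℚ(R)=2; free=2−2=0
SNF(R) diag = [5, 10] → torsion [5, 10]

Answer: M ≅ ℤ/5 ⊕ ℤ/10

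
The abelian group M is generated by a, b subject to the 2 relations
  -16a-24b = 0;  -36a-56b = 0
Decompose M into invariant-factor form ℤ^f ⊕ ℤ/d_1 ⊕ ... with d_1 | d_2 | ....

Answer: M ≅ ℤ/4 ⊕ ℤ/8

Derivation:
rank_ℚ(R)=2; free=2−2=0
SNF(R) diag = [4, 8] → torsion [4, 8]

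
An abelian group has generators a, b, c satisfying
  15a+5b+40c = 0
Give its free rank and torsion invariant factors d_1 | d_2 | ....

rank_ℚ(R)=1; free=3−1=2
SNF(R) diag = [5] → torsion [5]

Answer: M ≅ ℤ^2 ⊕ ℤ/5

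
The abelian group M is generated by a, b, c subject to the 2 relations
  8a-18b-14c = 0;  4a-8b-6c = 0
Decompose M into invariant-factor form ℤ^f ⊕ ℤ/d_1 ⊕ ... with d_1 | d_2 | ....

rank_ℚ(R)=2; free=3−2=1
SNF(R) diag = [2, 2] → torsion [2, 2]

Answer: M ≅ ℤ^1 ⊕ ℤ/2 ⊕ ℤ/2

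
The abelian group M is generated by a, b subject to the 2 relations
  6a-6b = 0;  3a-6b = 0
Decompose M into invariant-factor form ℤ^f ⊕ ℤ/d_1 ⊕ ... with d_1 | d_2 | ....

Answer: M ≅ ℤ/3 ⊕ ℤ/6

Derivation:
rank_ℚ(R)=2; free=2−2=0
SNF(R) diag = [3, 6] → torsion [3, 6]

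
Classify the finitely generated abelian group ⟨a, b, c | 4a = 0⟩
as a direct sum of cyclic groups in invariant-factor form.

Answer: M ≅ ℤ^2 ⊕ ℤ/4

Derivation:
rank_ℚ(R)=1; free=3−1=2
SNF(R) diag = [4] → torsion [4]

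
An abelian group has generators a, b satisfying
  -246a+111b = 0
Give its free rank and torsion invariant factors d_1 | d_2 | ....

rank_ℚ(R)=1; free=2−1=1
SNF(R) diag = [3] → torsion [3]

Answer: M ≅ ℤ^1 ⊕ ℤ/3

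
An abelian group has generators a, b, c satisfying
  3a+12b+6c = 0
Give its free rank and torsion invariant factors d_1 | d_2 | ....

Answer: M ≅ ℤ^2 ⊕ ℤ/3

Derivation:
rank_ℚ(R)=1; free=3−1=2
SNF(R) diag = [3] → torsion [3]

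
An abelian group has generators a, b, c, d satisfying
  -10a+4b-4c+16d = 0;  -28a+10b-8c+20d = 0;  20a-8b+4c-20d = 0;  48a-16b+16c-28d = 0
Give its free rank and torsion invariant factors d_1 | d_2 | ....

Answer: M ≅ ℤ/2 ⊕ ℤ/2 ⊕ ℤ/4 ⊕ ℤ/4

Derivation:
rank_ℚ(R)=4; free=4−4=0
SNF(R) diag = [2, 2, 4, 4] → torsion [2, 2, 4, 4]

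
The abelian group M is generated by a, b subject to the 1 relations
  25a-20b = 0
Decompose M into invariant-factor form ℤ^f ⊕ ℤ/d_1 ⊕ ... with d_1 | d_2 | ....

rank_ℚ(R)=1; free=2−1=1
SNF(R) diag = [5] → torsion [5]

Answer: M ≅ ℤ^1 ⊕ ℤ/5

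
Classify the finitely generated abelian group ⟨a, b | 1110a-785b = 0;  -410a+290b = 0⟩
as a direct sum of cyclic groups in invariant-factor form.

Answer: M ≅ ℤ/5 ⊕ ℤ/10

Derivation:
rank_ℚ(R)=2; free=2−2=0
SNF(R) diag = [5, 10] → torsion [5, 10]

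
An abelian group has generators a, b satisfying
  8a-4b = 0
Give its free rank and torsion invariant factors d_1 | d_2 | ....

rank_ℚ(R)=1; free=2−1=1
SNF(R) diag = [4] → torsion [4]

Answer: M ≅ ℤ^1 ⊕ ℤ/4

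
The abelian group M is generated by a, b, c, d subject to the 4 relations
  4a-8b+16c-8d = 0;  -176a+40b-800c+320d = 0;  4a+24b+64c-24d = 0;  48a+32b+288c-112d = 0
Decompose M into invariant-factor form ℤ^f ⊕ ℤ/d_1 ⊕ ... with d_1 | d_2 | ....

Answer: M ≅ ℤ/4 ⊕ ℤ/8 ⊕ ℤ/16 ⊕ ℤ/48

Derivation:
rank_ℚ(R)=4; free=4−4=0
SNF(R) diag = [4, 8, 16, 48] → torsion [4, 8, 16, 48]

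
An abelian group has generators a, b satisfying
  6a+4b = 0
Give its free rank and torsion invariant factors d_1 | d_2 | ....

rank_ℚ(R)=1; free=2−1=1
SNF(R) diag = [2] → torsion [2]

Answer: M ≅ ℤ^1 ⊕ ℤ/2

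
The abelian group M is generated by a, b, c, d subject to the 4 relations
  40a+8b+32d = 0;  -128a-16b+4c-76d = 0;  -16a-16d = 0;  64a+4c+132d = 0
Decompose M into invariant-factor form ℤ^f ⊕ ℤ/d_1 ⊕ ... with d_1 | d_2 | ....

rank_ℚ(R)=4; free=4−4=0
SNF(R) diag = [4, 8, 16, 32] → torsion [4, 8, 16, 32]

Answer: M ≅ ℤ/4 ⊕ ℤ/8 ⊕ ℤ/16 ⊕ ℤ/32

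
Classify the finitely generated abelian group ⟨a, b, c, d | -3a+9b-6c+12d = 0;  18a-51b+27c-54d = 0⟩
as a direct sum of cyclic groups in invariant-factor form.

Answer: M ≅ ℤ^2 ⊕ ℤ/3 ⊕ ℤ/3

Derivation:
rank_ℚ(R)=2; free=4−2=2
SNF(R) diag = [3, 3] → torsion [3, 3]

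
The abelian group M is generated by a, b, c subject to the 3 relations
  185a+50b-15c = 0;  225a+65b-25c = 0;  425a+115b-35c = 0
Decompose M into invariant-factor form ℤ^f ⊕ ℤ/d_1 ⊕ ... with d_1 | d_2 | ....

Answer: M ≅ ℤ/5 ⊕ ℤ/5 ⊕ ℤ/10

Derivation:
rank_ℚ(R)=3; free=3−3=0
SNF(R) diag = [5, 5, 10] → torsion [5, 5, 10]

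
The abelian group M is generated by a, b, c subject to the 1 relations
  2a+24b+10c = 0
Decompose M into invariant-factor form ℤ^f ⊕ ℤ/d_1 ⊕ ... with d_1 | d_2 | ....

Answer: M ≅ ℤ^2 ⊕ ℤ/2

Derivation:
rank_ℚ(R)=1; free=3−1=2
SNF(R) diag = [2] → torsion [2]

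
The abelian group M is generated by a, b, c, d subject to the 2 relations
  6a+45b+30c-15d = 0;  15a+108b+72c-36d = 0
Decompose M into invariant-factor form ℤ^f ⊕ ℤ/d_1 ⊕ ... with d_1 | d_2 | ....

rank_ℚ(R)=2; free=4−2=2
SNF(R) diag = [3, 3] → torsion [3, 3]

Answer: M ≅ ℤ^2 ⊕ ℤ/3 ⊕ ℤ/3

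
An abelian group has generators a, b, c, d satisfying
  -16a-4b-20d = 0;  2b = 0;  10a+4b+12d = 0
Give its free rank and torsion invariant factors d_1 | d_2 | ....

Answer: M ≅ ℤ^1 ⊕ ℤ/2 ⊕ ℤ/2 ⊕ ℤ/4

Derivation:
rank_ℚ(R)=3; free=4−3=1
SNF(R) diag = [2, 2, 4] → torsion [2, 2, 4]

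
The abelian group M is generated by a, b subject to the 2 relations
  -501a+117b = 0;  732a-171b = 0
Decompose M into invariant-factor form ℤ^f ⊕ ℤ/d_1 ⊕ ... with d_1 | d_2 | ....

Answer: M ≅ ℤ/3 ⊕ ℤ/9

Derivation:
rank_ℚ(R)=2; free=2−2=0
SNF(R) diag = [3, 9] → torsion [3, 9]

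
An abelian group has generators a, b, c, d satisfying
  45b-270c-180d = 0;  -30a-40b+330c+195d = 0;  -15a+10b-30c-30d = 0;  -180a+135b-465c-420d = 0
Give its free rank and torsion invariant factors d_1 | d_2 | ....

rank_ℚ(R)=4; free=4−4=0
SNF(R) diag = [5, 15, 45, 45] → torsion [5, 15, 45, 45]

Answer: M ≅ ℤ/5 ⊕ ℤ/15 ⊕ ℤ/45 ⊕ ℤ/45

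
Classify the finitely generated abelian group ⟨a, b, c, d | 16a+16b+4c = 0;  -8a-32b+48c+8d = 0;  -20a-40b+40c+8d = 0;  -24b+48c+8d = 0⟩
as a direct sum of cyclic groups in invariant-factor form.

Answer: M ≅ ℤ/4 ⊕ ℤ/4 ⊕ ℤ/8 ⊕ ℤ/8

Derivation:
rank_ℚ(R)=4; free=4−4=0
SNF(R) diag = [4, 4, 8, 8] → torsion [4, 4, 8, 8]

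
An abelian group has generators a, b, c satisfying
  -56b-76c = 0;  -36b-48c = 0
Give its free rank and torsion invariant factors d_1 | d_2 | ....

Answer: M ≅ ℤ^1 ⊕ ℤ/4 ⊕ ℤ/12

Derivation:
rank_ℚ(R)=2; free=3−2=1
SNF(R) diag = [4, 12] → torsion [4, 12]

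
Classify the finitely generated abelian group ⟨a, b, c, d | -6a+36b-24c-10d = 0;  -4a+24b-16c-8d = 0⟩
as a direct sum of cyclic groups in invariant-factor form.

rank_ℚ(R)=2; free=4−2=2
SNF(R) diag = [2, 4] → torsion [2, 4]

Answer: M ≅ ℤ^2 ⊕ ℤ/2 ⊕ ℤ/4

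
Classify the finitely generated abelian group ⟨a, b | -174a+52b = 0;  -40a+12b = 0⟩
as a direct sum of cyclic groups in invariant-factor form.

rank_ℚ(R)=2; free=2−2=0
SNF(R) diag = [2, 4] → torsion [2, 4]

Answer: M ≅ ℤ/2 ⊕ ℤ/4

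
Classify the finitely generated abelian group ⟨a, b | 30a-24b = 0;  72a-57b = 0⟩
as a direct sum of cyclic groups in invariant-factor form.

Answer: M ≅ ℤ/3 ⊕ ℤ/6

Derivation:
rank_ℚ(R)=2; free=2−2=0
SNF(R) diag = [3, 6] → torsion [3, 6]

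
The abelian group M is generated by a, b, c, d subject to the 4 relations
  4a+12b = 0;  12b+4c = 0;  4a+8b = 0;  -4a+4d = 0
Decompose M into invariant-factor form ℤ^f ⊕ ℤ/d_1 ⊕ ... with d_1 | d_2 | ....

Answer: M ≅ ℤ/4 ⊕ ℤ/4 ⊕ ℤ/4 ⊕ ℤ/4

Derivation:
rank_ℚ(R)=4; free=4−4=0
SNF(R) diag = [4, 4, 4, 4] → torsion [4, 4, 4, 4]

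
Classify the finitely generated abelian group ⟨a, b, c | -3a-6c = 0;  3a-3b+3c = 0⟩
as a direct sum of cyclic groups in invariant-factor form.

rank_ℚ(R)=2; free=3−2=1
SNF(R) diag = [3, 3] → torsion [3, 3]

Answer: M ≅ ℤ^1 ⊕ ℤ/3 ⊕ ℤ/3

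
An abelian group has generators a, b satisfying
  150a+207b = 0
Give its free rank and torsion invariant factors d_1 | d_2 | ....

Answer: M ≅ ℤ^1 ⊕ ℤ/3

Derivation:
rank_ℚ(R)=1; free=2−1=1
SNF(R) diag = [3] → torsion [3]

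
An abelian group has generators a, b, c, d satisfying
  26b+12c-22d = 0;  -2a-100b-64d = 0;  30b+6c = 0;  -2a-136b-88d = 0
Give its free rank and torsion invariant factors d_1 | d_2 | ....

rank_ℚ(R)=4; free=4−4=0
SNF(R) diag = [2, 2, 6, 12] → torsion [2, 2, 6, 12]

Answer: M ≅ ℤ/2 ⊕ ℤ/2 ⊕ ℤ/6 ⊕ ℤ/12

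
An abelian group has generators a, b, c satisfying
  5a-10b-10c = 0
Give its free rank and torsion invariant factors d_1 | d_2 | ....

rank_ℚ(R)=1; free=3−1=2
SNF(R) diag = [5] → torsion [5]

Answer: M ≅ ℤ^2 ⊕ ℤ/5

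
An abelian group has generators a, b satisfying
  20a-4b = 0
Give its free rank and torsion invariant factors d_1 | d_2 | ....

Answer: M ≅ ℤ^1 ⊕ ℤ/4

Derivation:
rank_ℚ(R)=1; free=2−1=1
SNF(R) diag = [4] → torsion [4]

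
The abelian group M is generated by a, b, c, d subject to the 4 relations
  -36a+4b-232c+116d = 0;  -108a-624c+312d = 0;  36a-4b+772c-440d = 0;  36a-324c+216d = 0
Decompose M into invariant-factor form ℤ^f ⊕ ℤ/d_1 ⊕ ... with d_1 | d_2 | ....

rank_ℚ(R)=4; free=4−4=0
SNF(R) diag = [4, 12, 36, 108] → torsion [4, 12, 36, 108]

Answer: M ≅ ℤ/4 ⊕ ℤ/12 ⊕ ℤ/36 ⊕ ℤ/108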